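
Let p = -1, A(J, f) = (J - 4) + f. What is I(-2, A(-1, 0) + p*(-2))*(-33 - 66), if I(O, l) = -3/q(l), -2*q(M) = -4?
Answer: 297/2 ≈ 148.50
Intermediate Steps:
A(J, f) = -4 + J + f (A(J, f) = (-4 + J) + f = -4 + J + f)
q(M) = 2 (q(M) = -½*(-4) = 2)
I(O, l) = -3/2
I(-2, A(-1, 0) + p*(-2))*(-33 - 66) = -3*(-33 - 66)/2 = -3/2*(-99) = 297/2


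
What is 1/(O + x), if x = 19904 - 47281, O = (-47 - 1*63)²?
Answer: -1/15277 ≈ -6.5458e-5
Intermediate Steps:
O = 12100 (O = (-47 - 63)² = (-110)² = 12100)
x = -27377
1/(O + x) = 1/(12100 - 27377) = 1/(-15277) = -1/15277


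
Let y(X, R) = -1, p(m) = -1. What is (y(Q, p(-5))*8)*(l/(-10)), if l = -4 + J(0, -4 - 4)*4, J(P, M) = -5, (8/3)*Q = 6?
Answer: -96/5 ≈ -19.200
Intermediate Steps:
Q = 9/4 (Q = (3/8)*6 = 9/4 ≈ 2.2500)
l = -24 (l = -4 - 5*4 = -4 - 20 = -24)
(y(Q, p(-5))*8)*(l/(-10)) = (-1*8)*(-24/(-10)) = -(-192)*(-1)/10 = -8*12/5 = -96/5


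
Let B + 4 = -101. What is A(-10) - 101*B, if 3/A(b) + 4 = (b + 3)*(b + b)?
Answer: 1442283/136 ≈ 10605.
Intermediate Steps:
A(b) = 3/(-4 + 2*b*(3 + b)) (A(b) = 3/(-4 + (b + 3)*(b + b)) = 3/(-4 + (3 + b)*(2*b)) = 3/(-4 + 2*b*(3 + b)))
B = -105 (B = -4 - 101 = -105)
A(-10) - 101*B = 3/(2*(-2 + (-10)² + 3*(-10))) - 101*(-105) = 3/(2*(-2 + 100 - 30)) + 10605 = (3/2)/68 + 10605 = (3/2)*(1/68) + 10605 = 3/136 + 10605 = 1442283/136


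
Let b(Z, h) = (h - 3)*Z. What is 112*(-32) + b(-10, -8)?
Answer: -3474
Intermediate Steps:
b(Z, h) = Z*(-3 + h) (b(Z, h) = (-3 + h)*Z = Z*(-3 + h))
112*(-32) + b(-10, -8) = 112*(-32) - 10*(-3 - 8) = -3584 - 10*(-11) = -3584 + 110 = -3474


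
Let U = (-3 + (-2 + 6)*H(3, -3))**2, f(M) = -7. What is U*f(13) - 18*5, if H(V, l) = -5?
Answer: -3793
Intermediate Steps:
U = 529 (U = (-3 + (-2 + 6)*(-5))**2 = (-3 + 4*(-5))**2 = (-3 - 20)**2 = (-23)**2 = 529)
U*f(13) - 18*5 = 529*(-7) - 18*5 = -3703 - 90 = -3793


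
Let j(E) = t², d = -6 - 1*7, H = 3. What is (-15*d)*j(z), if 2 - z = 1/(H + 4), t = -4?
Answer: 3120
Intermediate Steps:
d = -13 (d = -6 - 7 = -13)
z = 13/7 (z = 2 - 1/(3 + 4) = 2 - 1/7 = 2 - 1*⅐ = 2 - ⅐ = 13/7 ≈ 1.8571)
j(E) = 16 (j(E) = (-4)² = 16)
(-15*d)*j(z) = -15*(-13)*16 = 195*16 = 3120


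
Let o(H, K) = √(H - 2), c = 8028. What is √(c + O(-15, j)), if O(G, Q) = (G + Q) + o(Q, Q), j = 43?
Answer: √(8056 + √41) ≈ 89.791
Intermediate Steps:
o(H, K) = √(-2 + H)
O(G, Q) = G + Q + √(-2 + Q) (O(G, Q) = (G + Q) + √(-2 + Q) = G + Q + √(-2 + Q))
√(c + O(-15, j)) = √(8028 + (-15 + 43 + √(-2 + 43))) = √(8028 + (-15 + 43 + √41)) = √(8028 + (28 + √41)) = √(8056 + √41)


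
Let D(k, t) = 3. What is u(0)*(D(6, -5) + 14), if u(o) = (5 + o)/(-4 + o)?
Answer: -85/4 ≈ -21.250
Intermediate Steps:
u(o) = (5 + o)/(-4 + o)
u(0)*(D(6, -5) + 14) = ((5 + 0)/(-4 + 0))*(3 + 14) = (5/(-4))*17 = -¼*5*17 = -5/4*17 = -85/4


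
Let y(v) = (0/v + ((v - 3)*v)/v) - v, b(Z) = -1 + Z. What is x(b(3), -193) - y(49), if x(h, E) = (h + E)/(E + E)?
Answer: 1349/386 ≈ 3.4948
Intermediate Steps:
x(h, E) = (E + h)/(2*E) (x(h, E) = (E + h)/((2*E)) = (E + h)*(1/(2*E)) = (E + h)/(2*E))
y(v) = -3 (y(v) = (0 + ((-3 + v)*v)/v) - v = (0 + (v*(-3 + v))/v) - v = (0 + (-3 + v)) - v = (-3 + v) - v = -3)
x(b(3), -193) - y(49) = (½)*(-193 + (-1 + 3))/(-193) - 1*(-3) = (½)*(-1/193)*(-193 + 2) + 3 = (½)*(-1/193)*(-191) + 3 = 191/386 + 3 = 1349/386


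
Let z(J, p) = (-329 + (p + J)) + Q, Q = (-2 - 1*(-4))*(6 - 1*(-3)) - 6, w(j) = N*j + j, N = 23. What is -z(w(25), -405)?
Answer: 122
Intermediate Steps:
w(j) = 24*j (w(j) = 23*j + j = 24*j)
Q = 12 (Q = (-2 + 4)*(6 + 3) - 6 = 2*9 - 6 = 18 - 6 = 12)
z(J, p) = -317 + J + p (z(J, p) = (-329 + (p + J)) + 12 = (-329 + (J + p)) + 12 = (-329 + J + p) + 12 = -317 + J + p)
-z(w(25), -405) = -(-317 + 24*25 - 405) = -(-317 + 600 - 405) = -1*(-122) = 122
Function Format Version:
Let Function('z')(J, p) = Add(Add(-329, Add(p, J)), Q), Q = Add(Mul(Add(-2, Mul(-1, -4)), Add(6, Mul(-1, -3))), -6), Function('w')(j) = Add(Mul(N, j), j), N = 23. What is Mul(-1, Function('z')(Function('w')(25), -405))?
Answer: 122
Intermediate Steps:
Function('w')(j) = Mul(24, j) (Function('w')(j) = Add(Mul(23, j), j) = Mul(24, j))
Q = 12 (Q = Add(Mul(Add(-2, 4), Add(6, 3)), -6) = Add(Mul(2, 9), -6) = Add(18, -6) = 12)
Function('z')(J, p) = Add(-317, J, p) (Function('z')(J, p) = Add(Add(-329, Add(p, J)), 12) = Add(Add(-329, Add(J, p)), 12) = Add(Add(-329, J, p), 12) = Add(-317, J, p))
Mul(-1, Function('z')(Function('w')(25), -405)) = Mul(-1, Add(-317, Mul(24, 25), -405)) = Mul(-1, Add(-317, 600, -405)) = Mul(-1, -122) = 122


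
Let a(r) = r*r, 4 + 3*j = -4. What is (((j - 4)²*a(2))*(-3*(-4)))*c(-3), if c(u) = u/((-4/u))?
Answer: -4800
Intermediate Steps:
c(u) = -u²/4 (c(u) = u*(-u/4) = -u²/4)
j = -8/3 (j = -4/3 + (⅓)*(-4) = -4/3 - 4/3 = -8/3 ≈ -2.6667)
a(r) = r²
(((j - 4)²*a(2))*(-3*(-4)))*c(-3) = (((-8/3 - 4)²*2²)*(-3*(-4)))*(-¼*(-3)²) = (((-20/3)²*4)*12)*(-¼*9) = (((400/9)*4)*12)*(-9/4) = ((1600/9)*12)*(-9/4) = (6400/3)*(-9/4) = -4800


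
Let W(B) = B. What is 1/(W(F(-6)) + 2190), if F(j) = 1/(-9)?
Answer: 9/19709 ≈ 0.00045664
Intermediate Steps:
F(j) = -⅑
1/(W(F(-6)) + 2190) = 1/(-⅑ + 2190) = 1/(19709/9) = 9/19709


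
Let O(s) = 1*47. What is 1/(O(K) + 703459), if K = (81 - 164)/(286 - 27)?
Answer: 1/703506 ≈ 1.4215e-6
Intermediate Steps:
K = -83/259 ≈ -0.32046
O(s) = 47
1/(O(K) + 703459) = 1/(47 + 703459) = 1/703506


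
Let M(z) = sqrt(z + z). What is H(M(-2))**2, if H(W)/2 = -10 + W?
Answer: 384 - 160*I ≈ 384.0 - 160.0*I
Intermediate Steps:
M(z) = sqrt(2)*sqrt(z) (M(z) = sqrt(2*z) = sqrt(2)*sqrt(z))
H(W) = -20 + 2*W (H(W) = 2*(-10 + W) = -20 + 2*W)
H(M(-2))**2 = (-20 + 2*(sqrt(2)*sqrt(-2)))**2 = (-20 + 2*(sqrt(2)*(I*sqrt(2))))**2 = (-20 + 2*(2*I))**2 = (-20 + 4*I)**2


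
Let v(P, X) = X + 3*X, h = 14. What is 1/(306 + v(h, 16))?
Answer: 1/370 ≈ 0.0027027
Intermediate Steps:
v(P, X) = 4*X
1/(306 + v(h, 16)) = 1/(306 + 4*16) = 1/(306 + 64) = 1/370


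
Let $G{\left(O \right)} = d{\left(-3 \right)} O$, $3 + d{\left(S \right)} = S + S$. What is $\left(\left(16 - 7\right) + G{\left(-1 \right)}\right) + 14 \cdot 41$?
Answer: $592$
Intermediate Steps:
$d{\left(S \right)} = -3 + 2 S$ ($d{\left(S \right)} = -3 + \left(S + S\right) = -3 + 2 S$)
$G{\left(O \right)} = - 9 O$ ($G{\left(O \right)} = \left(-3 + 2 \left(-3\right)\right) O = \left(-3 - 6\right) O = - 9 O$)
$\left(\left(16 - 7\right) + G{\left(-1 \right)}\right) + 14 \cdot 41 = \left(\left(16 - 7\right) - -9\right) + 14 \cdot 41 = \left(9 + 9\right) + 574 = 18 + 574 = 592$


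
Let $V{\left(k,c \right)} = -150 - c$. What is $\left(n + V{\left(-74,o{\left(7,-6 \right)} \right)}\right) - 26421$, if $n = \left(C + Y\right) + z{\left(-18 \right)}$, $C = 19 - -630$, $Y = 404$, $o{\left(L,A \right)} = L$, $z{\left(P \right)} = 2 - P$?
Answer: $-25505$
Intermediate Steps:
$C = 649$ ($C = 19 + 630 = 649$)
$n = 1073$ ($n = \left(649 + 404\right) + \left(2 - -18\right) = 1053 + \left(2 + 18\right) = 1053 + 20 = 1073$)
$\left(n + V{\left(-74,o{\left(7,-6 \right)} \right)}\right) - 26421 = \left(1073 - 157\right) - 26421 = 916 - 26421 = -25505$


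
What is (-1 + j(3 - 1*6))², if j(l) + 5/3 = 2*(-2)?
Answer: 400/9 ≈ 44.444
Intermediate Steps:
j(l) = -17/3 (j(l) = -5/3 + 2*(-2) = -5/3 - 4 = -17/3)
(-1 + j(3 - 1*6))² = (-1 - 17/3)² = (-20/3)² = 400/9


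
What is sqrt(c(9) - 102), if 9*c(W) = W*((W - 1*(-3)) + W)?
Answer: 9*I ≈ 9.0*I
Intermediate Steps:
c(W) = W*(3 + 2*W)/9 (c(W) = (W*((W - 1*(-3)) + W))/9 = (W*((W + 3) + W))/9 = (W*((3 + W) + W))/9 = (W*(3 + 2*W))/9 = W*(3 + 2*W)/9)
sqrt(c(9) - 102) = sqrt((1/9)*9*(3 + 2*9) - 102) = sqrt((1/9)*9*(3 + 18) - 102) = sqrt((1/9)*9*21 - 102) = sqrt(21 - 102) = sqrt(-81) = 9*I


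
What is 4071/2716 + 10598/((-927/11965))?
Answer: -344398796303/2517732 ≈ -1.3679e+5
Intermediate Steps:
4071/2716 + 10598/((-927/11965)) = 4071*(1/2716) + 10598/((-927*1/11965)) = 4071/2716 + 10598/(-927/11965) = 4071/2716 + 10598*(-11965/927) = 4071/2716 - 126805070/927 = -344398796303/2517732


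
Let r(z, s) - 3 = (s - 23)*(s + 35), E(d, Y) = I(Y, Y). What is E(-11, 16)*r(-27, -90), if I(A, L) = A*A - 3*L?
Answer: 1293344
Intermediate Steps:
I(A, L) = A**2 - 3*L
E(d, Y) = Y**2 - 3*Y
r(z, s) = 3 + (-23 + s)*(35 + s) (r(z, s) = 3 + (s - 23)*(s + 35) = 3 + (-23 + s)*(35 + s))
E(-11, 16)*r(-27, -90) = (16*(-3 + 16))*(-802 + (-90)**2 + 12*(-90)) = (16*13)*(-802 + 8100 - 1080) = 208*6218 = 1293344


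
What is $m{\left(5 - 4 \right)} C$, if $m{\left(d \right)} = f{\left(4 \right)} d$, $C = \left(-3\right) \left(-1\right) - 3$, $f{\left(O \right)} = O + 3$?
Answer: $0$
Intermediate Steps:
$f{\left(O \right)} = 3 + O$
$C = 0$ ($C = 3 - 3 = 0$)
$m{\left(d \right)} = 7 d$ ($m{\left(d \right)} = \left(3 + 4\right) d = 7 d$)
$m{\left(5 - 4 \right)} C = 7 \left(5 - 4\right) 0 = 7 \cdot 1 \cdot 0 = 7 \cdot 0 = 0$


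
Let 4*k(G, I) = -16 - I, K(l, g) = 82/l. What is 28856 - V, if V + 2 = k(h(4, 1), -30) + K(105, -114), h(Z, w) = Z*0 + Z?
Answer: 6059281/210 ≈ 28854.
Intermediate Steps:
h(Z, w) = Z (h(Z, w) = 0 + Z = Z)
k(G, I) = -4 - I/4 (k(G, I) = (-16 - I)/4 = -4 - I/4)
V = 479/210 (V = -2 + ((-4 - 1/4*(-30)) + 82/105) = -2 + ((-4 + 15/2) + 82*(1/105)) = -2 + (7/2 + 82/105) = -2 + 899/210 = 479/210 ≈ 2.2810)
28856 - V = 28856 - 1*479/210 = 28856 - 479/210 = 6059281/210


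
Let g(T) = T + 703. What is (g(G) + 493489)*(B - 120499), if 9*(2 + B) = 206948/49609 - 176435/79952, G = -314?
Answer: -2662189510518821591/44733144 ≈ -5.9513e+10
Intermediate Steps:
g(T) = 703 + T
B = -478202671/268398864 (B = -2 + (206948/49609 - 176435/79952)/9 = -2 + (206948*(1/49609) - 176435*1/79952)/9 = -2 + (1556/373 - 176435/79952)/9 = -2 + (⅑)*(58595057/29822096) = -2 + 58595057/268398864 = -478202671/268398864 ≈ -1.7817)
(g(G) + 493489)*(B - 120499) = ((703 - 314) + 493489)*(-478202671/268398864 - 120499) = (389 + 493489)*(-32342272915807/268398864) = 493878*(-32342272915807/268398864) = -2662189510518821591/44733144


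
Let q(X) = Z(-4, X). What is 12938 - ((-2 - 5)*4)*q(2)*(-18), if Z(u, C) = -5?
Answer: 15458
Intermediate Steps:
q(X) = -5
12938 - ((-2 - 5)*4)*q(2)*(-18) = 12938 - ((-2 - 5)*4)*(-5)*(-18) = 12938 - -7*4*(-5)*(-18) = 12938 - (-28*(-5))*(-18) = 12938 - 140*(-18) = 12938 - 1*(-2520) = 12938 + 2520 = 15458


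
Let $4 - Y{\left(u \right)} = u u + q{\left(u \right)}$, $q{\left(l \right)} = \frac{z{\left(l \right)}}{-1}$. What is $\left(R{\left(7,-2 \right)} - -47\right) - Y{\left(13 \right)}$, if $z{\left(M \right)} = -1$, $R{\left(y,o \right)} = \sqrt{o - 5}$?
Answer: $213 + i \sqrt{7} \approx 213.0 + 2.6458 i$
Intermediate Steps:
$R{\left(y,o \right)} = \sqrt{-5 + o}$
$q{\left(l \right)} = 1$ ($q{\left(l \right)} = - \frac{1}{-1} = \left(-1\right) \left(-1\right) = 1$)
$Y{\left(u \right)} = 3 - u^{2}$ ($Y{\left(u \right)} = 4 - \left(u u + 1\right) = 4 - \left(u^{2} + 1\right) = 4 - \left(1 + u^{2}\right) = 3 - u^{2}$)
$\left(R{\left(7,-2 \right)} - -47\right) - Y{\left(13 \right)} = \left(\sqrt{-5 - 2} - -47\right) - \left(3 - 13^{2}\right) = \left(\sqrt{-7} + 47\right) - \left(3 - 169\right) = \left(i \sqrt{7} + 47\right) - \left(3 - 169\right) = \left(47 + i \sqrt{7}\right) - -166 = \left(47 + i \sqrt{7}\right) + 166 = 213 + i \sqrt{7}$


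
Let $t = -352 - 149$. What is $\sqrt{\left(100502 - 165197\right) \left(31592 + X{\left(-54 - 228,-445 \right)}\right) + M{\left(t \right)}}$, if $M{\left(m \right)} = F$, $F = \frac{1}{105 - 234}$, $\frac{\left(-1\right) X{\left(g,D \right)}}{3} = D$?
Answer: $\frac{i \sqrt{35448862301994}}{129} \approx 46154.0 i$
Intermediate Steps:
$X{\left(g,D \right)} = - 3 D$
$t = -501$
$F = - \frac{1}{129}$ ($F = \frac{1}{-129} = - \frac{1}{129} \approx -0.0077519$)
$M{\left(m \right)} = - \frac{1}{129}$
$\sqrt{\left(100502 - 165197\right) \left(31592 + X{\left(-54 - 228,-445 \right)}\right) + M{\left(t \right)}} = \sqrt{\left(100502 - 165197\right) \left(31592 - -1335\right) - \frac{1}{129}} = \sqrt{- 64695 \left(31592 + 1335\right) - \frac{1}{129}} = \sqrt{\left(-64695\right) 32927 - \frac{1}{129}} = \sqrt{-2130212265 - \frac{1}{129}} = \sqrt{- \frac{274797382186}{129}} = \frac{i \sqrt{35448862301994}}{129}$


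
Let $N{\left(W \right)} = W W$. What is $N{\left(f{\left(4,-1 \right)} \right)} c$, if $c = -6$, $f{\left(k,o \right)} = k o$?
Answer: $-96$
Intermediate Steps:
$N{\left(W \right)} = W^{2}$
$N{\left(f{\left(4,-1 \right)} \right)} c = \left(4 \left(-1\right)\right)^{2} \left(-6\right) = \left(-4\right)^{2} \left(-6\right) = 16 \left(-6\right) = -96$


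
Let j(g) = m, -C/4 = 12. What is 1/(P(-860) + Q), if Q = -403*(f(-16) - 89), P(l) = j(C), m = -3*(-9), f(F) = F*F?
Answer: -1/67274 ≈ -1.4865e-5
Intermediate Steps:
C = -48 (C = -4*12 = -48)
f(F) = F**2
m = 27
j(g) = 27
P(l) = 27
Q = -67301 (Q = -403*((-16)**2 - 89) = -403*(256 - 89) = -403*167 = -67301)
1/(P(-860) + Q) = 1/(27 - 67301) = 1/(-67274) = -1/67274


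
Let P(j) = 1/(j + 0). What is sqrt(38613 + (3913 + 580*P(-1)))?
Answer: sqrt(41946) ≈ 204.81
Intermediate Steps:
P(j) = 1/j
sqrt(38613 + (3913 + 580*P(-1))) = sqrt(38613 + (3913 + 580/(-1))) = sqrt(38613 + (3913 + 580*(-1))) = sqrt(38613 + (3913 - 580)) = sqrt(38613 + 3333) = sqrt(41946)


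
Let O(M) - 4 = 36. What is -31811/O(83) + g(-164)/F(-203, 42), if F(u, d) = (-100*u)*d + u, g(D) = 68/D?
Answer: -65396449431/82231240 ≈ -795.28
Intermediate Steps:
O(M) = 40 (O(M) = 4 + 36 = 40)
F(u, d) = u - 100*d*u (F(u, d) = -100*d*u + u = u - 100*d*u)
-31811/O(83) + g(-164)/F(-203, 42) = -31811/40 + (68/(-164))/((-203*(1 - 100*42))) = -31811*1/40 + (68*(-1/164))/((-203*(1 - 4200))) = -31811/40 - 17/(41*((-203*(-4199)))) = -31811/40 - 17/41/852397 = -31811/40 - 17/41*1/852397 = -31811/40 - 1/2055781 = -65396449431/82231240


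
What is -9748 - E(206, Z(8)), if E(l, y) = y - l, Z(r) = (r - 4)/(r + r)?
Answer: -38169/4 ≈ -9542.3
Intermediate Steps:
Z(r) = (-4 + r)/(2*r) (Z(r) = (-4 + r)/((2*r)) = (-4 + r)*(1/(2*r)) = (-4 + r)/(2*r))
-9748 - E(206, Z(8)) = -9748 - ((1/2)*(-4 + 8)/8 - 1*206) = -9748 - ((1/2)*(1/8)*4 - 206) = -9748 - (1/4 - 206) = -9748 - 1*(-823/4) = -9748 + 823/4 = -38169/4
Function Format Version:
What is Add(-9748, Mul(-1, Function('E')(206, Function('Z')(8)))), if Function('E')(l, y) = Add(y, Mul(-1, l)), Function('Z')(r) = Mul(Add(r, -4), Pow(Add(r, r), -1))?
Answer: Rational(-38169, 4) ≈ -9542.3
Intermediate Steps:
Function('Z')(r) = Mul(Rational(1, 2), Pow(r, -1), Add(-4, r)) (Function('Z')(r) = Mul(Add(-4, r), Pow(Mul(2, r), -1)) = Mul(Add(-4, r), Mul(Rational(1, 2), Pow(r, -1))) = Mul(Rational(1, 2), Pow(r, -1), Add(-4, r)))
Add(-9748, Mul(-1, Function('E')(206, Function('Z')(8)))) = Add(-9748, Mul(-1, Add(Mul(Rational(1, 2), Pow(8, -1), Add(-4, 8)), Mul(-1, 206)))) = Add(-9748, Mul(-1, Add(Mul(Rational(1, 2), Rational(1, 8), 4), -206))) = Add(-9748, Mul(-1, Add(Rational(1, 4), -206))) = Add(-9748, Mul(-1, Rational(-823, 4))) = Add(-9748, Rational(823, 4)) = Rational(-38169, 4)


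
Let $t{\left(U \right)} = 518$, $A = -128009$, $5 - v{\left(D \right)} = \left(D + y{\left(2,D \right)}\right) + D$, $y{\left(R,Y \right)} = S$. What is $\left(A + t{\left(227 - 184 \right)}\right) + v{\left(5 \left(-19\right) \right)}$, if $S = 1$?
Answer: $-127297$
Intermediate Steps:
$y{\left(R,Y \right)} = 1$
$v{\left(D \right)} = 4 - 2 D$ ($v{\left(D \right)} = 5 - \left(\left(D + 1\right) + D\right) = 5 - \left(\left(1 + D\right) + D\right) = 5 - \left(1 + 2 D\right) = 4 - 2 D$)
$\left(A + t{\left(227 - 184 \right)}\right) + v{\left(5 \left(-19\right) \right)} = \left(-128009 + 518\right) - \left(-4 + 2 \cdot 5 \left(-19\right)\right) = -127491 + \left(4 - -190\right) = -127491 + \left(4 + 190\right) = -127491 + 194 = -127297$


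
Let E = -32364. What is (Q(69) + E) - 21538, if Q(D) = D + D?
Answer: -53764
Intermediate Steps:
Q(D) = 2*D
(Q(69) + E) - 21538 = (2*69 - 32364) - 21538 = (138 - 32364) - 21538 = -32226 - 21538 = -53764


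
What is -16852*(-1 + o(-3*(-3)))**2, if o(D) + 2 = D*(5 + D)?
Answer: -254953908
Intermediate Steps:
o(D) = -2 + D*(5 + D)
-16852*(-1 + o(-3*(-3)))**2 = -16852*(-1 + (-2 + (-3*(-3))**2 + 5*(-3*(-3))))**2 = -16852*(-1 + (-2 + 9**2 + 5*9))**2 = -16852*(-1 + (-2 + 81 + 45))**2 = -16852*(-1 + 124)**2 = -16852*123**2 = -16852*15129 = -254953908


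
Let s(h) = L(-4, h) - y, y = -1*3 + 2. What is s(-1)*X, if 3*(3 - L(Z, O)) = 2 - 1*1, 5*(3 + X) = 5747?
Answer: 63052/15 ≈ 4203.5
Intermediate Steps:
X = 5732/5 (X = -3 + (1/5)*5747 = -3 + 5747/5 = 5732/5 ≈ 1146.4)
L(Z, O) = 8/3 (L(Z, O) = 3 - (2 - 1*1)/3 = 3 - (2 - 1)/3 = 3 - 1/3*1 = 3 - 1/3 = 8/3)
y = -1 (y = -3 + 2 = -1)
s(h) = 11/3 (s(h) = 8/3 - 1*(-1) = 8/3 + 1 = 11/3)
s(-1)*X = (11/3)*(5732/5) = 63052/15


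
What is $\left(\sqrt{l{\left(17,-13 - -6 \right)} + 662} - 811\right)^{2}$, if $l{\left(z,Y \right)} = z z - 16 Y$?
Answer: $\left(811 - \sqrt{1063}\right)^{2} \approx 6.059 \cdot 10^{5}$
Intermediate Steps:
$l{\left(z,Y \right)} = z^{2} - 16 Y$
$\left(\sqrt{l{\left(17,-13 - -6 \right)} + 662} - 811\right)^{2} = \left(\sqrt{\left(17^{2} - 16 \left(-13 - -6\right)\right) + 662} - 811\right)^{2} = \left(\sqrt{\left(289 - 16 \left(-13 + 6\right)\right) + 662} - 811\right)^{2} = \left(\sqrt{\left(289 - -112\right) + 662} - 811\right)^{2} = \left(\sqrt{\left(289 + 112\right) + 662} - 811\right)^{2} = \left(\sqrt{401 + 662} - 811\right)^{2} = \left(\sqrt{1063} - 811\right)^{2} = \left(-811 + \sqrt{1063}\right)^{2}$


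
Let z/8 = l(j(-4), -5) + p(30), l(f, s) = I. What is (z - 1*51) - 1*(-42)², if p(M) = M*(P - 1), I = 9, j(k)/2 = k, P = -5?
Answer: -3183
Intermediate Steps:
j(k) = 2*k
p(M) = -6*M (p(M) = M*(-5 - 1) = M*(-6) = -6*M)
l(f, s) = 9
z = -1368 (z = 8*(9 - 6*30) = 8*(9 - 180) = 8*(-171) = -1368)
(z - 1*51) - 1*(-42)² = (-1368 - 1*51) - 1*(-42)² = (-1368 - 51) - 1*1764 = -1419 - 1764 = -3183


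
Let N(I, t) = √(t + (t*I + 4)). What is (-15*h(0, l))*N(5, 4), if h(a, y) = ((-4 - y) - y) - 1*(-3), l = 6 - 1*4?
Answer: 150*√7 ≈ 396.86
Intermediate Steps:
l = 2 (l = 6 - 4 = 2)
h(a, y) = -1 - 2*y (h(a, y) = (-4 - 2*y) + 3 = -1 - 2*y)
N(I, t) = √(4 + t + I*t) (N(I, t) = √(t + (I*t + 4)) = √(t + (4 + I*t)) = √(4 + t + I*t))
(-15*h(0, l))*N(5, 4) = (-15*(-1 - 2*2))*√(4 + 4 + 5*4) = (-15*(-1 - 4))*√(4 + 4 + 20) = (-15*(-5))*√28 = 75*(2*√7) = 150*√7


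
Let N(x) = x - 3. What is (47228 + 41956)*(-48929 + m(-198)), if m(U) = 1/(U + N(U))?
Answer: -580369993216/133 ≈ -4.3637e+9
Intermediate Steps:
N(x) = -3 + x
m(U) = 1/(-3 + 2*U) (m(U) = 1/(U + (-3 + U)) = 1/(-3 + 2*U))
(47228 + 41956)*(-48929 + m(-198)) = (47228 + 41956)*(-48929 + 1/(-3 + 2*(-198))) = 89184*(-48929 + 1/(-3 - 396)) = 89184*(-48929 + 1/(-399)) = 89184*(-48929 - 1/399) = 89184*(-19522672/399) = -580369993216/133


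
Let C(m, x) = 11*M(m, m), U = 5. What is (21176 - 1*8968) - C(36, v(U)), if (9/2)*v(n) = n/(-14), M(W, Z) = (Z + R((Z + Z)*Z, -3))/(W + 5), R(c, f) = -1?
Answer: 500143/41 ≈ 12199.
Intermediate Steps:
M(W, Z) = (-1 + Z)/(5 + W) (M(W, Z) = (Z - 1)/(W + 5) = (-1 + Z)/(5 + W))
v(n) = -n/63 (v(n) = 2*(n/(-14))/9 = 2*(n*(-1/14))/9 = 2*(-n/14)/9 = -n/63)
C(m, x) = 11*(-1 + m)/(5 + m) (C(m, x) = 11*((-1 + m)/(5 + m)) = 11*(-1 + m)/(5 + m))
(21176 - 1*8968) - C(36, v(U)) = (21176 - 1*8968) - 11*(-1 + 36)/(5 + 36) = (21176 - 8968) - 11*35/41 = 12208 - 11*35/41 = 12208 - 1*385/41 = 12208 - 385/41 = 500143/41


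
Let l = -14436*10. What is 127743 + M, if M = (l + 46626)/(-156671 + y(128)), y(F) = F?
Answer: 6665790061/52181 ≈ 1.2774e+5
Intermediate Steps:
l = -144360
M = 32578/52181 (M = (-144360 + 46626)/(-156671 + 128) = -97734/(-156543) = -97734*(-1/156543) = 32578/52181 ≈ 0.62433)
127743 + M = 127743 + 32578/52181 = 6665790061/52181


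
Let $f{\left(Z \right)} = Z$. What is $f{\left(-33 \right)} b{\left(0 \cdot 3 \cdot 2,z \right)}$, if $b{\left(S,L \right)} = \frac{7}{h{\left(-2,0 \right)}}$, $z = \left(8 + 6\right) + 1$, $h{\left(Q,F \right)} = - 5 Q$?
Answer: $- \frac{231}{10} \approx -23.1$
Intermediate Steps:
$z = 15$ ($z = 14 + 1 = 15$)
$b{\left(S,L \right)} = \frac{7}{10}$ ($b{\left(S,L \right)} = \frac{7}{\left(-5\right) \left(-2\right)} = \frac{7}{10}$)
$f{\left(-33 \right)} b{\left(0 \cdot 3 \cdot 2,z \right)} = \left(-33\right) \frac{7}{10} = - \frac{231}{10}$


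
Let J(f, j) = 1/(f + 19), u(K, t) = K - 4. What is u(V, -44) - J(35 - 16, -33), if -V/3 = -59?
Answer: 6573/38 ≈ 172.97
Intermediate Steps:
V = 177 (V = -3*(-59) = 177)
u(K, t) = -4 + K
J(f, j) = 1/(19 + f)
u(V, -44) - J(35 - 16, -33) = (-4 + 177) - 1/(19 + (35 - 16)) = 173 - 1/(19 + 19) = 173 - 1/38 = 6573/38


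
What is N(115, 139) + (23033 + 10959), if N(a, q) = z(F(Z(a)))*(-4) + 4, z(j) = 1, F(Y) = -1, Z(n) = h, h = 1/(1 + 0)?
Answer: 33992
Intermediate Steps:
h = 1 (h = 1/1 = 1)
Z(n) = 1
N(a, q) = 0 (N(a, q) = 1*(-4) + 4 = -4 + 4 = 0)
N(115, 139) + (23033 + 10959) = 0 + (23033 + 10959) = 0 + 33992 = 33992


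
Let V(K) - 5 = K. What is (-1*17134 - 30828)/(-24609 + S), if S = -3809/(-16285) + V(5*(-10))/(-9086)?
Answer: 7096721790620/3641247894191 ≈ 1.9490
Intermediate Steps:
V(K) = 5 + K
S = 35341399/147965510 (S = -3809/(-16285) + (5 + 5*(-10))/(-9086) = -3809*(-1/16285) + (5 - 50)*(-1/9086) = 3809/16285 - 45*(-1/9086) = 3809/16285 + 45/9086 = 35341399/147965510 ≈ 0.23885)
(-1*17134 - 30828)/(-24609 + S) = (-1*17134 - 30828)/(-24609 + 35341399/147965510) = (-17134 - 30828)/(-3641247894191/147965510) = -47962*(-147965510/3641247894191) = 7096721790620/3641247894191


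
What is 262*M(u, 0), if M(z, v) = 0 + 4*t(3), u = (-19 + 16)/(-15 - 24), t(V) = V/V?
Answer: 1048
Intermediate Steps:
t(V) = 1
u = 1/13 (u = -3/(-39) = -3*(-1/39) = 1/13 ≈ 0.076923)
M(z, v) = 4 (M(z, v) = 0 + 4*1 = 0 + 4 = 4)
262*M(u, 0) = 262*4 = 1048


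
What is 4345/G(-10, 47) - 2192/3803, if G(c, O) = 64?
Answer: 16383747/243392 ≈ 67.314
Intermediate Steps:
4345/G(-10, 47) - 2192/3803 = 4345/64 - 2192/3803 = 16383747/243392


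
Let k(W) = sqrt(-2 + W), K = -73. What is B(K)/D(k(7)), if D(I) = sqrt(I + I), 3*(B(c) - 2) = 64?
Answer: 7*sqrt(2)*5**(3/4)/3 ≈ 11.034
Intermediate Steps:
B(c) = 70/3 (B(c) = 2 + (1/3)*64 = 2 + 64/3 = 70/3)
D(I) = sqrt(2)*sqrt(I) (D(I) = sqrt(2*I) = sqrt(2)*sqrt(I))
B(K)/D(k(7)) = 70/(3*((sqrt(2)*sqrt(sqrt(-2 + 7))))) = 70/(3*((sqrt(2)*sqrt(sqrt(5))))) = 70/(3*((sqrt(2)*5**(1/4)))) = 70*(sqrt(2)*5**(3/4)/10)/3 = 7*sqrt(2)*5**(3/4)/3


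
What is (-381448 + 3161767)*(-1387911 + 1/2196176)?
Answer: -8474681525659538865/2196176 ≈ -3.8588e+12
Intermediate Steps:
(-381448 + 3161767)*(-1387911 + 1/2196176) = 2780319*(-1387911 + 1/2196176) = 2780319*(-3048096828335/2196176) = -8474681525659538865/2196176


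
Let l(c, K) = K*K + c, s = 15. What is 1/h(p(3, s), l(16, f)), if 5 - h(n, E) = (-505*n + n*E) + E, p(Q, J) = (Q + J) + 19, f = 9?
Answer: 1/15004 ≈ 6.6649e-5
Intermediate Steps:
p(Q, J) = 19 + J + Q (p(Q, J) = (J + Q) + 19 = 19 + J + Q)
l(c, K) = c + K² (l(c, K) = K² + c = c + K²)
h(n, E) = 5 - E + 505*n - E*n (h(n, E) = 5 - ((-505*n + n*E) + E) = 5 - ((-505*n + E*n) + E) = 5 - (E - 505*n + E*n) = 5 + (-E + 505*n - E*n) = 5 - E + 505*n - E*n)
1/h(p(3, s), l(16, f)) = 1/(5 - (16 + 9²) + 505*(19 + 15 + 3) - (16 + 9²)*(19 + 15 + 3)) = 1/(5 - (16 + 81) + 505*37 - 1*(16 + 81)*37) = 1/(5 - 1*97 + 18685 - 1*97*37) = 1/(5 - 97 + 18685 - 3589) = 1/15004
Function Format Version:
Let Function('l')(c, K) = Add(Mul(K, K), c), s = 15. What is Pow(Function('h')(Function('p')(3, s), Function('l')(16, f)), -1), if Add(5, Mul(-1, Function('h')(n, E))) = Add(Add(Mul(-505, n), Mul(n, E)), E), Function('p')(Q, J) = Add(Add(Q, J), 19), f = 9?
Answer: Rational(1, 15004) ≈ 6.6649e-5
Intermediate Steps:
Function('p')(Q, J) = Add(19, J, Q) (Function('p')(Q, J) = Add(Add(J, Q), 19) = Add(19, J, Q))
Function('l')(c, K) = Add(c, Pow(K, 2)) (Function('l')(c, K) = Add(Pow(K, 2), c) = Add(c, Pow(K, 2)))
Function('h')(n, E) = Add(5, Mul(-1, E), Mul(505, n), Mul(-1, E, n)) (Function('h')(n, E) = Add(5, Mul(-1, Add(Add(Mul(-505, n), Mul(n, E)), E))) = Add(5, Mul(-1, Add(Add(Mul(-505, n), Mul(E, n)), E))) = Add(5, Mul(-1, Add(E, Mul(-505, n), Mul(E, n)))) = Add(5, Add(Mul(-1, E), Mul(505, n), Mul(-1, E, n))) = Add(5, Mul(-1, E), Mul(505, n), Mul(-1, E, n)))
Pow(Function('h')(Function('p')(3, s), Function('l')(16, f)), -1) = Pow(Add(5, Mul(-1, Add(16, Pow(9, 2))), Mul(505, Add(19, 15, 3)), Mul(-1, Add(16, Pow(9, 2)), Add(19, 15, 3))), -1) = Pow(Add(5, Mul(-1, Add(16, 81)), Mul(505, 37), Mul(-1, Add(16, 81), 37)), -1) = Pow(Add(5, Mul(-1, 97), 18685, Mul(-1, 97, 37)), -1) = Pow(Add(5, -97, 18685, -3589), -1) = Pow(15004, -1) = Rational(1, 15004)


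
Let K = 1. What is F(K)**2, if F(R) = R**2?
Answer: 1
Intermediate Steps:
F(K)**2 = (1**2)**2 = 1**2 = 1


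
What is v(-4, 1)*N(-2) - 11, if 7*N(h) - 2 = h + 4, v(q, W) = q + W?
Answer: -89/7 ≈ -12.714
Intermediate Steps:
v(q, W) = W + q
N(h) = 6/7 + h/7 (N(h) = 2/7 + (h + 4)/7 = 2/7 + (4 + h)/7 = 2/7 + (4/7 + h/7) = 6/7 + h/7)
v(-4, 1)*N(-2) - 11 = (1 - 4)*(6/7 + (1/7)*(-2)) - 11 = -3*(6/7 - 2/7) - 11 = -3*4/7 - 11 = -12/7 - 11 = -89/7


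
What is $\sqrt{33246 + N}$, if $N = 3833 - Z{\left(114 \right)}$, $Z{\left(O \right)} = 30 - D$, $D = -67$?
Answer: $41 \sqrt{22} \approx 192.31$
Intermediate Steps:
$Z{\left(O \right)} = 97$ ($Z{\left(O \right)} = 30 - -67 = 30 + 67 = 97$)
$N = 3736$ ($N = 3833 - 97 = 3736$)
$\sqrt{33246 + N} = \sqrt{33246 + 3736} = \sqrt{36982} = 41 \sqrt{22}$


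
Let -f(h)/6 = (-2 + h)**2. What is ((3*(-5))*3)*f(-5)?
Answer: 13230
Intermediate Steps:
f(h) = -6*(-2 + h)**2
((3*(-5))*3)*f(-5) = ((3*(-5))*3)*(-6*(-2 - 5)**2) = (-15*3)*(-6*(-7)**2) = -(-270)*49 = -45*(-294) = 13230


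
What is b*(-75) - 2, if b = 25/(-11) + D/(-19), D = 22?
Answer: 53357/209 ≈ 255.30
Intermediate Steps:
b = -717/209 (b = 25/(-11) + 22/(-19) = 25*(-1/11) + 22*(-1/19) = -25/11 - 22/19 = -717/209 ≈ -3.4306)
b*(-75) - 2 = -717/209*(-75) - 2 = 53775/209 - 2 = 53357/209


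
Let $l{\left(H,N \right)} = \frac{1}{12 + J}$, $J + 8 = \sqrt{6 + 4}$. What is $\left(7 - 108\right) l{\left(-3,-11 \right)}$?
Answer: $- \frac{202}{3} + \frac{101 \sqrt{10}}{6} \approx -14.102$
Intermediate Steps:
$J = -8 + \sqrt{10}$ ($J = -8 + \sqrt{6 + 4} = -8 + \sqrt{10} \approx -4.8377$)
$l{\left(H,N \right)} = \frac{1}{4 + \sqrt{10}}$ ($l{\left(H,N \right)} = \frac{1}{12 - \left(8 - \sqrt{10}\right)} = \frac{1}{4 + \sqrt{10}}$)
$\left(7 - 108\right) l{\left(-3,-11 \right)} = \left(7 - 108\right) \left(\frac{2}{3} - \frac{\sqrt{10}}{6}\right) = - 101 \left(\frac{2}{3} - \frac{\sqrt{10}}{6}\right) = - \frac{202}{3} + \frac{101 \sqrt{10}}{6}$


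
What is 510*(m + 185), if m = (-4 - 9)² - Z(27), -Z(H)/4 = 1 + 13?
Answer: 209100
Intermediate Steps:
Z(H) = -56 (Z(H) = -4*(1 + 13) = -4*14 = -56)
m = 225 (m = (-4 - 9)² - 1*(-56) = (-13)² + 56 = 169 + 56 = 225)
510*(m + 185) = 510*(225 + 185) = 510*410 = 209100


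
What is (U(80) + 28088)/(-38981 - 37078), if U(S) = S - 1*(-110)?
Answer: -3142/8451 ≈ -0.37179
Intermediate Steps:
U(S) = 110 + S (U(S) = S + 110 = 110 + S)
(U(80) + 28088)/(-38981 - 37078) = ((110 + 80) + 28088)/(-38981 - 37078) = (190 + 28088)/(-76059) = 28278*(-1/76059) = -3142/8451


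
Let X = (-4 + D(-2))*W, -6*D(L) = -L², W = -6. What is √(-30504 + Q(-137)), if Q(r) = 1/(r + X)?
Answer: I*√46396597/39 ≈ 174.65*I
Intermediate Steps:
D(L) = L²/6 (D(L) = -(-1)*L²/6 = L²/6)
X = 20 (X = (-4 + (⅙)*(-2)²)*(-6) = (-4 + (⅙)*4)*(-6) = (-4 + ⅔)*(-6) = -10/3*(-6) = 20)
Q(r) = 1/(20 + r) (Q(r) = 1/(r + 20) = 1/(20 + r))
√(-30504 + Q(-137)) = √(-30504 + 1/(20 - 137)) = √(-30504 + 1/(-117)) = √(-30504 - 1/117) = √(-3568969/117) = I*√46396597/39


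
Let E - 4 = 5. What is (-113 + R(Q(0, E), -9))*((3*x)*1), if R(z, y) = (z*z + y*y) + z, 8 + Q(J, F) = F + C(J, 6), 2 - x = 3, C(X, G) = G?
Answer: -72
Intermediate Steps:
E = 9 (E = 4 + 5 = 9)
x = -1 (x = 2 - 1*3 = 2 - 3 = -1)
Q(J, F) = -2 + F (Q(J, F) = -8 + (F + 6) = -8 + (6 + F) = -2 + F)
R(z, y) = z + y² + z² (R(z, y) = (z² + y²) + z = (y² + z²) + z = z + y² + z²)
(-113 + R(Q(0, E), -9))*((3*x)*1) = (-113 + ((-2 + 9) + (-9)² + (-2 + 9)²))*((3*(-1))*1) = (-113 + (7 + 81 + 7²))*(-3*1) = (-113 + (7 + 81 + 49))*(-3) = (-113 + 137)*(-3) = 24*(-3) = -72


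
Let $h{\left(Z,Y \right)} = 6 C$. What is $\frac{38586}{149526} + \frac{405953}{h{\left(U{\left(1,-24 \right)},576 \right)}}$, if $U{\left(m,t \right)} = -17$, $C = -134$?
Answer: $- \frac{50306389}{99684} \approx -504.66$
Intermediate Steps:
$h{\left(Z,Y \right)} = -804$ ($h{\left(Z,Y \right)} = 6 \left(-134\right) = -804$)
$\frac{38586}{149526} + \frac{405953}{h{\left(U{\left(1,-24 \right)},576 \right)}} = \frac{38586}{149526} + \frac{405953}{-804} = 38586 \cdot \frac{1}{149526} + 405953 \left(- \frac{1}{804}\right) = \frac{6431}{24921} - \frac{6059}{12} = - \frac{50306389}{99684}$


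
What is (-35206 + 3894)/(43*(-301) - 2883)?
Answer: 15656/7913 ≈ 1.9785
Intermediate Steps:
(-35206 + 3894)/(43*(-301) - 2883) = -31312/(-12943 - 2883) = -31312/(-15826) = -31312*(-1/15826) = 15656/7913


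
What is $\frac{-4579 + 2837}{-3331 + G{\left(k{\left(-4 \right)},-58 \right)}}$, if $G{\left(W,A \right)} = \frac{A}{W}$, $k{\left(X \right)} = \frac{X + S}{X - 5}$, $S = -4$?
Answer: $\frac{536}{1045} \approx 0.51292$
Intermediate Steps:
$k{\left(X \right)} = \frac{-4 + X}{-5 + X}$ ($k{\left(X \right)} = \frac{X - 4}{X - 5} = \frac{-4 + X}{-5 + X}$)
$\frac{-4579 + 2837}{-3331 + G{\left(k{\left(-4 \right)},-58 \right)}} = \frac{-4579 + 2837}{-3331 - \frac{58}{\frac{1}{-5 - 4} \left(-4 - 4\right)}} = - \frac{1742}{-3331 - \frac{58}{\frac{1}{-9} \left(-8\right)}} = - \frac{1742}{-3331 - \frac{58}{\left(- \frac{1}{9}\right) \left(-8\right)}} = - \frac{1742}{-3331 - \frac{58}{\frac{8}{9}}} = - \frac{1742}{-3331 - \frac{261}{4}} = - \frac{1742}{- \frac{13585}{4}} = \left(-1742\right) \left(- \frac{4}{13585}\right) = \frac{536}{1045}$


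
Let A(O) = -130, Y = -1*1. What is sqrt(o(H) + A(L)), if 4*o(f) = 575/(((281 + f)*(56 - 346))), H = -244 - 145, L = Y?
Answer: I*sqrt(566746710)/2088 ≈ 11.402*I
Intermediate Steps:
Y = -1
L = -1
H = -389
o(f) = 575/(4*(-81490 - 290*f)) (o(f) = (575/(((281 + f)*(56 - 346))))/4 = (575/(((281 + f)*(-290))))/4 = (575/(-81490 - 290*f))/4 = 575/(4*(-81490 - 290*f)))
sqrt(o(H) + A(L)) = sqrt(-115/(65192 + 232*(-389)) - 130) = sqrt(-115/(65192 - 90248) - 130) = sqrt(-115/(-25056) - 130) = sqrt(-115*(-1/25056) - 130) = sqrt(115/25056 - 130) = sqrt(-3257165/25056) = I*sqrt(566746710)/2088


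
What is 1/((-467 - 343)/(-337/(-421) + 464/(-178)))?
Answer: 67679/30349890 ≈ 0.0022300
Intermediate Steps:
1/((-467 - 343)/(-337/(-421) + 464/(-178))) = 1/(-810/(-337*(-1/421) + 464*(-1/178))) = 1/(-810/(337/421 - 232/89)) = 1/(-810/(-67679/37469)) = 1/(-810*(-37469/67679)) = 1/(30349890/67679) = 67679/30349890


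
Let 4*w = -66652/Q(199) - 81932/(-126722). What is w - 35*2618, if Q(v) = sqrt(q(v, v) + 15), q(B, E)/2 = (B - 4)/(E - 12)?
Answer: -11611516377/126722 - 16663*sqrt(66385)/1065 ≈ -95661.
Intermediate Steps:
q(B, E) = 2*(-4 + B)/(-12 + E) (q(B, E) = 2*((B - 4)/(E - 12)) = 2*((-4 + B)/(-12 + E)) = 2*(-4 + B)/(-12 + E))
Q(v) = sqrt(15 + 2*(-4 + v)/(-12 + v)) (Q(v) = sqrt(2*(-4 + v)/(-12 + v) + 15) = sqrt(15 + 2*(-4 + v)/(-12 + v)))
w = 20483/126722 - 16663*sqrt(66385)/1065 (w = (-66652*sqrt(-12 + 199)/sqrt(-188 + 17*199) - 81932/(-126722))/4 = (-66652*sqrt(187)/sqrt(-188 + 3383) - 81932*(-1/126722))/4 = (-66652*sqrt(66385)/1065 + 40966/63361)/4 = (40966/63361 - 66652*sqrt(66385)/1065)/4 = 20483/126722 - 16663*sqrt(66385)/1065 ≈ -4031.1)
w - 35*2618 = (20483/126722 - 16663*sqrt(66385)/1065) - 35*2618 = (20483/126722 - 16663*sqrt(66385)/1065) - 1*91630 = (20483/126722 - 16663*sqrt(66385)/1065) - 91630 = -11611516377/126722 - 16663*sqrt(66385)/1065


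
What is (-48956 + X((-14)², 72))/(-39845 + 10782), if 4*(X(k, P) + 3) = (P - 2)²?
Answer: 47734/29063 ≈ 1.6424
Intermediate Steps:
X(k, P) = -3 + (-2 + P)²/4 (X(k, P) = -3 + (P - 2)²/4 = -3 + (-2 + P)²/4)
(-48956 + X((-14)², 72))/(-39845 + 10782) = (-48956 + (-3 + (-2 + 72)²/4))/(-39845 + 10782) = (-48956 + (-3 + (¼)*70²))/(-29063) = (-48956 + (-3 + (¼)*4900))*(-1/29063) = (-48956 + (-3 + 1225))*(-1/29063) = (-48956 + 1222)*(-1/29063) = -47734*(-1/29063) = 47734/29063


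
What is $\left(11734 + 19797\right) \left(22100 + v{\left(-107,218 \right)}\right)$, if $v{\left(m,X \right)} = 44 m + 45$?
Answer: $549806047$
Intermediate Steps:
$v{\left(m,X \right)} = 45 + 44 m$
$\left(11734 + 19797\right) \left(22100 + v{\left(-107,218 \right)}\right) = \left(11734 + 19797\right) \left(22100 + \left(45 + 44 \left(-107\right)\right)\right) = 31531 \left(22100 + \left(45 - 4708\right)\right) = 31531 \left(22100 - 4663\right) = 31531 \cdot 17437 = 549806047$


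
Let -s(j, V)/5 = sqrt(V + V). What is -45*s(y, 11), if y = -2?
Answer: 225*sqrt(22) ≈ 1055.3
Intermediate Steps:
s(j, V) = -5*sqrt(2)*sqrt(V) (s(j, V) = -5*sqrt(V + V) = -5*sqrt(2)*sqrt(V))
-45*s(y, 11) = -(-225)*sqrt(2)*sqrt(11) = -(-225)*sqrt(22) = 225*sqrt(22)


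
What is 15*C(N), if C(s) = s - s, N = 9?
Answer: 0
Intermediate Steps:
C(s) = 0
15*C(N) = 15*0 = 0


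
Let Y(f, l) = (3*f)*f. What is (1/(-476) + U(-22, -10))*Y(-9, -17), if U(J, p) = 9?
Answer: 1040769/476 ≈ 2186.5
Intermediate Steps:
Y(f, l) = 3*f²
(1/(-476) + U(-22, -10))*Y(-9, -17) = (1/(-476) + 9)*(3*(-9)²) = (-1/476 + 9)*(3*81) = (4283/476)*243 = 1040769/476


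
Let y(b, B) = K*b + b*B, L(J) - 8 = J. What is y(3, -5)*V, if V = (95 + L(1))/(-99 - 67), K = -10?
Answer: 2340/83 ≈ 28.193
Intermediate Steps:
L(J) = 8 + J
y(b, B) = -10*b + B*b (y(b, B) = -10*b + b*B = -10*b + B*b)
V = -52/83 (V = (95 + (8 + 1))/(-99 - 67) = (95 + 9)/(-166) = 104*(-1/166) = -52/83 ≈ -0.62651)
y(3, -5)*V = (3*(-10 - 5))*(-52/83) = (3*(-15))*(-52/83) = -45*(-52/83) = 2340/83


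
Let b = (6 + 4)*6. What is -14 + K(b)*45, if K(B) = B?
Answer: 2686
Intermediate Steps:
b = 60 (b = 10*6 = 60)
-14 + K(b)*45 = -14 + 60*45 = -14 + 2700 = 2686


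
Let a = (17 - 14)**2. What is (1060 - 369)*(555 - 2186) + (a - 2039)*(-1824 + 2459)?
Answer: -2416071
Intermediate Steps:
a = 9 (a = 3**2 = 9)
(1060 - 369)*(555 - 2186) + (a - 2039)*(-1824 + 2459) = (1060 - 369)*(555 - 2186) + (9 - 2039)*(-1824 + 2459) = 691*(-1631) - 2030*635 = -1127021 - 1289050 = -2416071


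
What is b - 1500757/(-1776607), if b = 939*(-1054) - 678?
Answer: -1759521646331/1776607 ≈ -9.9038e+5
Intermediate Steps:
b = -990384 (b = -989706 - 678 = -990384)
b - 1500757/(-1776607) = -990384 - 1500757/(-1776607) = -990384 - 1500757*(-1/1776607) = -990384 + 1500757/1776607 = -1759521646331/1776607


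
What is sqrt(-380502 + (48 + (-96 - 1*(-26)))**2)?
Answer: I*sqrt(380018) ≈ 616.46*I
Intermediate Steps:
sqrt(-380502 + (48 + (-96 - 1*(-26)))**2) = sqrt(-380502 + (48 + (-96 + 26))**2) = sqrt(-380502 + (48 - 70)**2) = sqrt(-380502 + (-22)**2) = sqrt(-380502 + 484) = sqrt(-380018) = I*sqrt(380018)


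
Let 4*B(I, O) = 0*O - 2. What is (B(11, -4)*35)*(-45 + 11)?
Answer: 595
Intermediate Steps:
B(I, O) = -½ (B(I, O) = (0*O - 2)/4 = (0 - 2)/4 = (¼)*(-2) = -½)
(B(11, -4)*35)*(-45 + 11) = (-½*35)*(-45 + 11) = -35/2*(-34) = 595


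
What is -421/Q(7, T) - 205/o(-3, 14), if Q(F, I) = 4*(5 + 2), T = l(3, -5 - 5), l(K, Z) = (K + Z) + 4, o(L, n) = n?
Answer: -831/28 ≈ -29.679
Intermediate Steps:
l(K, Z) = 4 + K + Z
T = -3 (T = 4 + 3 + (-5 - 5) = 4 + 3 - 10 = -3)
Q(F, I) = 28 (Q(F, I) = 4*7 = 28)
-421/Q(7, T) - 205/o(-3, 14) = -421/28 - 205/14 = -831/28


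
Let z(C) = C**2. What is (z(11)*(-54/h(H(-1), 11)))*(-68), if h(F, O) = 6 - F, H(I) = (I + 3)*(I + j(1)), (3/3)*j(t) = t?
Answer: 74052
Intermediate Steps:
j(t) = t
H(I) = (1 + I)*(3 + I) (H(I) = (I + 3)*(I + 1) = (3 + I)*(1 + I) = (1 + I)*(3 + I))
(z(11)*(-54/h(H(-1), 11)))*(-68) = (11**2*(-54/(6 - (3 + (-1)**2 + 4*(-1)))))*(-68) = (121*(-54/(6 - (3 + 1 - 4))))*(-68) = (121*(-54/(6 - 1*0)))*(-68) = (121*(-54/(6 + 0)))*(-68) = (121*(-54/6))*(-68) = (121*(-54*1/6))*(-68) = (121*(-9))*(-68) = -1089*(-68) = 74052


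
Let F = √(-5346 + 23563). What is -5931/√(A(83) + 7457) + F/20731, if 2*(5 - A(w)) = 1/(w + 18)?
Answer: -1977*√304479246/502441 + √18217/20731 ≈ -68.653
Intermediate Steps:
A(w) = 5 - 1/(2*(18 + w)) (A(w) = 5 - 1/(2*(w + 18)) = 5 - 1/(2*(18 + w)))
F = √18217 ≈ 134.97
-5931/√(A(83) + 7457) + F/20731 = -5931/√((179 + 10*83)/(2*(18 + 83)) + 7457) + √18217/20731 = -5931/√((½)*(179 + 830)/101 + 7457) + √18217*(1/20731) = -5931/√((½)*(1/101)*1009 + 7457) + √18217/20731 = -5931/√(1009/202 + 7457) + √18217/20731 = -5931*√304479246/1507323 + √18217/20731 = -1977*√304479246/502441 + √18217/20731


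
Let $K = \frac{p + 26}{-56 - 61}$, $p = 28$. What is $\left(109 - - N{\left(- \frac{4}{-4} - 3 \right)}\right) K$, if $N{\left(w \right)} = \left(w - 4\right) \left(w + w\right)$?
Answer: $- \frac{798}{13} \approx -61.385$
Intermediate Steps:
$N{\left(w \right)} = 2 w \left(-4 + w\right)$ ($N{\left(w \right)} = \left(-4 + w\right) 2 w = 2 w \left(-4 + w\right)$)
$K = - \frac{6}{13}$ ($K = \frac{28 + 26}{-56 - 61} = \frac{54}{-117} = 54 \left(- \frac{1}{117}\right) = - \frac{6}{13} \approx -0.46154$)
$\left(109 - - N{\left(- \frac{4}{-4} - 3 \right)}\right) K = \left(109 + \left(2 \left(- \frac{4}{-4} - 3\right) \left(-4 - \left(3 + \frac{4}{-4}\right)\right) - 0\right)\right) \left(- \frac{6}{13}\right) = \left(109 + \left(2 \left(\left(-4\right) \left(- \frac{1}{4}\right) - 3\right) \left(-4 - 2\right) + 0\right)\right) \left(- \frac{6}{13}\right) = \left(109 + \left(2 \left(1 - 3\right) \left(-4 + \left(1 - 3\right)\right) + 0\right)\right) \left(- \frac{6}{13}\right) = \left(109 + \left(2 \left(-2\right) \left(-4 - 2\right) + 0\right)\right) \left(- \frac{6}{13}\right) = \left(109 + \left(2 \left(-2\right) \left(-6\right) + 0\right)\right) \left(- \frac{6}{13}\right) = \left(109 + \left(24 + 0\right)\right) \left(- \frac{6}{13}\right) = \left(109 + 24\right) \left(- \frac{6}{13}\right) = 133 \left(- \frac{6}{13}\right) = - \frac{798}{13}$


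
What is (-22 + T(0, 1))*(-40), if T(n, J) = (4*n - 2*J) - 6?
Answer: 1200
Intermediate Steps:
T(n, J) = -6 - 2*J + 4*n (T(n, J) = (-2*J + 4*n) - 6 = -6 - 2*J + 4*n)
(-22 + T(0, 1))*(-40) = (-22 + (-6 - 2*1 + 4*0))*(-40) = (-22 + (-6 - 2 + 0))*(-40) = (-22 - 8)*(-40) = -30*(-40) = 1200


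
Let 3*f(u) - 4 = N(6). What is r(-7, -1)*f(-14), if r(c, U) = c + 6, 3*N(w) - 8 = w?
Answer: -26/9 ≈ -2.8889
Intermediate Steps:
N(w) = 8/3 + w/3
f(u) = 26/9 (f(u) = 4/3 + (8/3 + (1/3)*6)/3 = 4/3 + (8/3 + 2)/3 = 4/3 + (1/3)*(14/3) = 4/3 + 14/9 = 26/9)
r(c, U) = 6 + c
r(-7, -1)*f(-14) = (6 - 7)*(26/9) = -1*26/9 = -26/9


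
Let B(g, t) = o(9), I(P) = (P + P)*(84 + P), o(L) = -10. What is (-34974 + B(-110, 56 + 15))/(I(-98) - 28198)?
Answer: 17492/12727 ≈ 1.3744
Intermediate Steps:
I(P) = 2*P*(84 + P) (I(P) = (2*P)*(84 + P) = 2*P*(84 + P))
B(g, t) = -10
(-34974 + B(-110, 56 + 15))/(I(-98) - 28198) = (-34974 - 10)/(2*(-98)*(84 - 98) - 28198) = -34984/(2*(-98)*(-14) - 28198) = -34984/(2744 - 28198) = -34984/(-25454) = -34984*(-1/25454) = 17492/12727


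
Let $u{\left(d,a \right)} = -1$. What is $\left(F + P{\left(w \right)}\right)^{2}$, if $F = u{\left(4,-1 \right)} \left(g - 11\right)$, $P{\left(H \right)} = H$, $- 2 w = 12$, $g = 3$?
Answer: $4$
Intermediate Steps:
$w = -6$ ($w = \left(- \frac{1}{2}\right) 12 = -6$)
$F = 8$ ($F = - (3 - 11) = \left(-1\right) \left(-8\right) = 8$)
$\left(F + P{\left(w \right)}\right)^{2} = \left(8 - 6\right)^{2} = 2^{2} = 4$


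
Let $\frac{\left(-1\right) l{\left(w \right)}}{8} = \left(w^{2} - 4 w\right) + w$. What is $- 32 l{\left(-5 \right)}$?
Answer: $10240$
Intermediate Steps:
$l{\left(w \right)} = - 8 w^{2} + 24 w$ ($l{\left(w \right)} = - 8 \left(\left(w^{2} - 4 w\right) + w\right) = - 8 \left(w^{2} - 3 w\right) = - 8 w^{2} + 24 w$)
$- 32 l{\left(-5 \right)} = - 32 \cdot 8 \left(-5\right) \left(3 - -5\right) = - 32 \cdot 8 \left(-5\right) \left(3 + 5\right) = - 32 \cdot 8 \left(-5\right) 8 = \left(-32\right) \left(-320\right) = 10240$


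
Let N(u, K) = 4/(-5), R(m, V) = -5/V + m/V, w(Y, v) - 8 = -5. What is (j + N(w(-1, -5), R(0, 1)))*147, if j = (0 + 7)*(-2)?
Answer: -10878/5 ≈ -2175.6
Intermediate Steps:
w(Y, v) = 3 (w(Y, v) = 8 - 5 = 3)
N(u, K) = -⅘ (N(u, K) = 4*(-⅕) = -⅘)
j = -14 (j = 7*(-2) = -14)
(j + N(w(-1, -5), R(0, 1)))*147 = (-14 - ⅘)*147 = -74/5*147 = -10878/5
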